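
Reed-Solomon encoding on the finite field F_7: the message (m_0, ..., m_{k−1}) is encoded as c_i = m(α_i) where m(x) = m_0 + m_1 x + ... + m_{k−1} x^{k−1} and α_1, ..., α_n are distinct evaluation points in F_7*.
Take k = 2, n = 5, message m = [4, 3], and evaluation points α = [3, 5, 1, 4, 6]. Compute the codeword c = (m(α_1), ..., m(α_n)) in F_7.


c = [6, 5, 0, 2, 1]

Message polynomial: m(x) = 4 + 3·x (mod 7).
For each evaluation point α_i, compute m(α_i) mod 7:
  α_1 = 3: Horner steps 3 → 6, so m(3) = 6.
  α_2 = 5: Horner steps 3 → 5, so m(5) = 5.
  α_3 = 1: Horner steps 3 → 0, so m(1) = 0.
  α_4 = 4: Horner steps 3 → 2, so m(4) = 2.
  α_5 = 6: Horner steps 3 → 1, so m(6) = 1.
Codeword c = [6, 5, 0, 2, 1] ∈ F_7^5.


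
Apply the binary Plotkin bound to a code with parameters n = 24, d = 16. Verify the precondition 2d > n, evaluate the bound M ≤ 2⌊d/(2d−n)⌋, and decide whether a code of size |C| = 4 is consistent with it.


Plotkin bound M ≤ 4; given |C| = 4 ≤ bound (satisfied).

Check applicability: 2d = 32, n = 24.
2d − n = 8 > 0, so Plotkin applies.
Compute d/(2d−n) = 16/8 ≈ 2.0000.
⌊d/(2d−n)⌋ = 2.
Plotkin bound: M ≤ 2·2 = 4.
Given |C| = 4, check: satisfied.
This |C| is at the Plotkin bound.


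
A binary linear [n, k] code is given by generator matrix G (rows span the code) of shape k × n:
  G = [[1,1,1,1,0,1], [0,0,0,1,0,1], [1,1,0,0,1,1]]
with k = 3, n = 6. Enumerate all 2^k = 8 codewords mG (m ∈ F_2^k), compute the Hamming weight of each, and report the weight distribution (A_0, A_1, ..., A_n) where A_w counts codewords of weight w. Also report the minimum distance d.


Weight distribution: A_0 = 1, A_2 = 1, A_3 = 3, A_4 = 2, A_5 = 1. Minimum distance d = 2.

Enumerate all 2^3 = 8 messages m ∈ F_2^3.
For each, compute codeword c = mG in F_2^6, then tally its weight.
  m = 000 → c = 000000, weight = 0.
  m = 100 → c = 111101, weight = 5.
  m = 010 → c = 000101, weight = 2.
  m = 110 → c = 111000, weight = 3.
  m = 001 → c = 110011, weight = 4.
  m = 101 → c = 001110, weight = 3.
  m = 011 → c = 110110, weight = 4.
  m = 111 → c = 001011, weight = 3.
Tally weights:
  weight 0: 1 codewords.
  weight 2: 1 codewords.
  weight 3: 3 codewords.
  weight 4: 2 codewords.
  weight 5: 1 codewords.
Minimum distance d = smallest w > 0 with A_w > 0 = 2.
Sanity: Σ A_w = 8 = 2^3 = 8 ✓.


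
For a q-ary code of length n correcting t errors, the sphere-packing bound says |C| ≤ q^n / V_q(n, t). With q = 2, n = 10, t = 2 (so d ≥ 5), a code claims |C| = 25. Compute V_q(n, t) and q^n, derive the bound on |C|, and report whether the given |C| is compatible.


V_q(n, t) = 56, q^n = 1024, Hamming bound = 18, |C| = 25 > bound (violated).

Step 1: Compute V_q(n, t) = Σ_{j=0}^2 C(n, j) (q−1)^j.
  j = 0: C(10,0)·(1)^0 = 1·1 = 1.
  j = 1: C(10,1)·(1)^1 = 10·1 = 10.
  j = 2: C(10,2)·(1)^2 = 45·1 = 45.
  V_q(n, t) = 1 + 10 + 45 = 56.
Step 2: q^n = 2^10 = 1024.
Step 3: Hamming bound ⌊q^n / V_q(n,t)⌋ = ⌊1024/56⌋ = 18.
Step 4: Compare |C| = 25 to 18: violated.
The claimed |C| lies above the Hamming bound, so no 2-ary code of length 10 with d ≥ 5 can have 25 codewords.


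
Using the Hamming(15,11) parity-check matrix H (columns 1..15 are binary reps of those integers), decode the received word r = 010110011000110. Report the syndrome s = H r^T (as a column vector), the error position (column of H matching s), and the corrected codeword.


s = (0, 0, 0, 1)^T, error position = 1, corrected codeword c = 110110011000110

Compute s = H r^T mod 2 one row at a time:
  s_1 = 1 + 1 + 0 + 0 + 0 + 1 + 1 + 0 = 4 ≡ 0 (mod 2).
  s_2 = 1 + 1 + 0 + 0 + 0 + 1 + 1 + 0 = 4 ≡ 0 (mod 2).
  s_3 = 1 + 0 + 0 + 0 + 0 + 0 + 1 + 0 = 2 ≡ 0 (mod 2).
  s_4 = 0 + 0 + 1 + 0 + 1 + 0 + 1 + 0 = 3 ≡ 1 (mod 2).
s = (0, 0, 0, 1)^T — this equals column 1 of H (binary 0001), so error is at position 1.
Correct: flip bit 1 of r = 010110011000110 to get c = 110110011000110.


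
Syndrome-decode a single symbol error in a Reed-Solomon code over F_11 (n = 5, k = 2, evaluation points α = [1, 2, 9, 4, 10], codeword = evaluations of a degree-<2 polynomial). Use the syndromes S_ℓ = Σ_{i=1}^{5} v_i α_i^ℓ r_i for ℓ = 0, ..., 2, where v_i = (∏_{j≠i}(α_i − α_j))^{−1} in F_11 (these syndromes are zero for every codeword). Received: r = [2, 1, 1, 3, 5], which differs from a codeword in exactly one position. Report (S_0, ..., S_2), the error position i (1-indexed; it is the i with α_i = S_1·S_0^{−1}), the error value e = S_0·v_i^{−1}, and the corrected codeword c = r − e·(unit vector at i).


S = (8, 5, 10), error at position 2, error magnitude e = 6, c = [2, 6, 1, 3, 5].

Step 1: column multipliers v_i = (∏_{j≠i}(α_i − α_j))^{−1} mod 11.
  i = 1 (α = 1): (1−2)(1−9)(1−4)(1−10) = (−1)·(−8)·(−3)·(−9) = 216 ≡ 7, so v_1 = 7^{−1} = 8 (mod 11).
  i = 2 (α = 2): (2−1)(2−9)(2−4)(2−10) = 1·(−7)·(−2)·(−8) = −112 ≡ 9, so v_2 = 9^{−1} = 5 (mod 11).
  i = 3 (α = 9): (9−1)(9−2)(9−4)(9−10) = 8·7·5·(−1) = −280 ≡ 6, so v_3 = 6^{−1} = 2 (mod 11).
  i = 4 (α = 4): (4−1)(4−2)(4−9)(4−10) = 3·2·(−5)·(−6) = 180 ≡ 4, so v_4 = 4^{−1} = 3 (mod 11).
  i = 5 (α = 10): (10−1)(10−2)(10−9)(10−4) = 9·8·1·6 = 432 ≡ 3, so v_5 = 3^{−1} = 4 (mod 11).
  v = [8, 5, 2, 3, 4].
Step 2: syndromes of r = [2, 1, 1, 3, 5] (all sums mod 11).
  S_0 = Σ v_i r_i = 8·2 + 5·1 + 2·1 + 3·3 + 4·5 = 52 ≡ 8.
  S_1 = Σ v_i α_i r_i = 8·1·2 + 5·2·1 + 2·9·1 + 3·4·3 + 4·10·5 = 280 ≡ 5.
  α_i^2 mod 11 = [1, 4, 4, 5, 1].
  S_2 = Σ v_i α_i^2 r_i = 8·1·2 + 5·4·1 + 2·4·1 + 3·5·3 + 4·1·5 = 109 ≡ 10.
  S = (8, 5, 10) ≠ 0, so r is not a codeword (an error is present).
Step 3: locate the error. For a single error e at position i, S_ℓ = v_i·e·α_i^ℓ, so α_err = S_1/S_0.
  S_0^{−1} = 8^{−1} = 7 (mod 11), so α_err = 5·7 = 35 ≡ 2 = α_2. Error position i = 2.
  Consistency check: S_2/S_1 = 10·9 = 90 ≡ 2 = α_err ✓ (single-error assumption holds).
Step 4: error magnitude e = S_0/v_2 = S_0·∏_{j≠2}(α_2 − α_j) = 8·9 = 72 ≡ 6 (mod 11).
Step 5: correct position 2: c_2 = r_2 − e = 1 − 6 ≡ 6 (mod 11). Hence c = [2, 6, 1, 3, 5].
  Check: interpolating c through the α_i gives m(x) = 9 + 4·x (degree < 2) with m(α_i) = c_i for every i, so c is indeed a codeword.


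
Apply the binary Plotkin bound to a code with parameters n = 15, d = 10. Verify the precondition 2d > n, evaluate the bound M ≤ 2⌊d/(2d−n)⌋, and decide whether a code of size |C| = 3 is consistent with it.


Plotkin bound M ≤ 4; given |C| = 3 ≤ bound (satisfied).

Check applicability: 2d = 20, n = 15.
2d − n = 5 > 0, so Plotkin applies.
Compute d/(2d−n) = 10/5 ≈ 2.0000.
⌊d/(2d−n)⌋ = 2.
Plotkin bound: M ≤ 2·2 = 4.
Given |C| = 3, check: satisfied.
This |C| is below the Plotkin bound.


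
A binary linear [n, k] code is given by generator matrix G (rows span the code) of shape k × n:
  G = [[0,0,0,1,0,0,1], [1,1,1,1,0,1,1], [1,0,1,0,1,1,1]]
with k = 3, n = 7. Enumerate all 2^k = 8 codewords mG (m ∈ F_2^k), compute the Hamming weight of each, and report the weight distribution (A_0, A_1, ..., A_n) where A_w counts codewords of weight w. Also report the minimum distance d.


Weight distribution: A_0 = 1, A_2 = 1, A_3 = 2, A_4 = 1, A_5 = 2, A_6 = 1. Minimum distance d = 2.

Enumerate all 2^3 = 8 messages m ∈ F_2^3.
For each, compute codeword c = mG in F_2^7, then tally its weight.
  m = 000 → c = 0000000, weight = 0.
  m = 100 → c = 0001001, weight = 2.
  m = 010 → c = 1111011, weight = 6.
  m = 110 → c = 1110010, weight = 4.
  m = 001 → c = 1010111, weight = 5.
  m = 101 → c = 1011110, weight = 5.
  m = 011 → c = 0101100, weight = 3.
  m = 111 → c = 0100101, weight = 3.
Tally weights:
  weight 0: 1 codewords.
  weight 2: 1 codewords.
  weight 3: 2 codewords.
  weight 4: 1 codewords.
  weight 5: 2 codewords.
  weight 6: 1 codewords.
Minimum distance d = smallest w > 0 with A_w > 0 = 2.
Sanity: Σ A_w = 8 = 2^3 = 8 ✓.


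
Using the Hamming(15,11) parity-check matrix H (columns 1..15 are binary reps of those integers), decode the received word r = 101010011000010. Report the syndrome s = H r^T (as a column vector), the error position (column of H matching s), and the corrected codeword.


s = (1, 0, 0, 0)^T, error position = 8, corrected codeword c = 101010001000010

Compute s = H r^T mod 2 one row at a time:
  s_1 = 1 + 1 + 0 + 0 + 0 + 0 + 1 + 0 = 3 ≡ 1 (mod 2).
  s_2 = 0 + 1 + 0 + 0 + 0 + 0 + 1 + 0 = 2 ≡ 0 (mod 2).
  s_3 = 0 + 1 + 0 + 0 + 0 + 0 + 1 + 0 = 2 ≡ 0 (mod 2).
  s_4 = 1 + 1 + 1 + 0 + 1 + 0 + 0 + 0 = 4 ≡ 0 (mod 2).
s = (1, 0, 0, 0)^T — this equals column 8 of H (binary 1000), so error is at position 8.
Correct: flip bit 8 of r = 101010011000010 to get c = 101010001000010.


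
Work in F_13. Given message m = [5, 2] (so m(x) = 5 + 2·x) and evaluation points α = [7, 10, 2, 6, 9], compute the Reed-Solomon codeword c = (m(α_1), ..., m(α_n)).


c = [6, 12, 9, 4, 10]

Message polynomial: m(x) = 5 + 2·x (mod 13).
For each evaluation point α_i, compute m(α_i) mod 13:
  α_1 = 7: Horner steps 2 → 6, so m(7) = 6.
  α_2 = 10: Horner steps 2 → 12, so m(10) = 12.
  α_3 = 2: Horner steps 2 → 9, so m(2) = 9.
  α_4 = 6: Horner steps 2 → 4, so m(6) = 4.
  α_5 = 9: Horner steps 2 → 10, so m(9) = 10.
Codeword c = [6, 12, 9, 4, 10] ∈ F_13^5.


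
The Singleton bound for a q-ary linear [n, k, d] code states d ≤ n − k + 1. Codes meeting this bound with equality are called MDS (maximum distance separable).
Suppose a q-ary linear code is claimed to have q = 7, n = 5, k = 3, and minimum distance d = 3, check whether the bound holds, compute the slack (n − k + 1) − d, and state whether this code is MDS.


Singleton RHS = n − k + 1 = 3, slack = 0, bound satisfied, MDS.

Singleton bound: d ≤ n − k + 1.
Here n = 5, k = 3, so n − k + 1 = 3.
Given d = 3, check d ≤ 3: YES.
Slack = (n − k + 1) − d = 0.
The code is MDS (slack = 0).
Description: the claimed parameters are [5, 3, 3]_7; such a code would be MDS (meets Singleton bound).


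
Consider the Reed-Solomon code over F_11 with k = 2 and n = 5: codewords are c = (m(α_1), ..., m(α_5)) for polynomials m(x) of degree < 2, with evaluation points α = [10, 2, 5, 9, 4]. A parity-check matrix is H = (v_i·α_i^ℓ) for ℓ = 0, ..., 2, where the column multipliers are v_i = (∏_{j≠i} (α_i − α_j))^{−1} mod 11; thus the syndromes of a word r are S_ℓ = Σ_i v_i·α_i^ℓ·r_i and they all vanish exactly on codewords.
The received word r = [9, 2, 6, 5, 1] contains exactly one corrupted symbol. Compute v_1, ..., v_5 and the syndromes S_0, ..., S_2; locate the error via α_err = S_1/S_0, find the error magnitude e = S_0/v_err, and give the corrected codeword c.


S = (4, 3, 5), error at position 4, error magnitude e = 1, c = [9, 2, 6, 4, 1].

Step 1: column multipliers v_i = (∏_{j≠i}(α_i − α_j))^{−1} mod 11.
  i = 1 (α = 10): (10−2)(10−5)(10−9)(10−4) = 8·5·1·6 = 240 ≡ 9, so v_1 = 9^{−1} = 5 (mod 11).
  i = 2 (α = 2): (2−10)(2−5)(2−9)(2−4) = (−8)·(−3)·(−7)·(−2) = 336 ≡ 6, so v_2 = 6^{−1} = 2 (mod 11).
  i = 3 (α = 5): (5−10)(5−2)(5−9)(5−4) = (−5)·3·(−4)·1 = 60 ≡ 5, so v_3 = 5^{−1} = 9 (mod 11).
  i = 4 (α = 9): (9−10)(9−2)(9−5)(9−4) = (−1)·7·4·5 = −140 ≡ 3, so v_4 = 3^{−1} = 4 (mod 11).
  i = 5 (α = 4): (4−10)(4−2)(4−5)(4−9) = (−6)·2·(−1)·(−5) = −60 ≡ 6, so v_5 = 6^{−1} = 2 (mod 11).
  v = [5, 2, 9, 4, 2].
Step 2: syndromes of r = [9, 2, 6, 5, 1] (all sums mod 11).
  S_0 = Σ v_i r_i = 5·9 + 2·2 + 9·6 + 4·5 + 2·1 = 125 ≡ 4.
  S_1 = Σ v_i α_i r_i = 5·10·9 + 2·2·2 + 9·5·6 + 4·9·5 + 2·4·1 = 916 ≡ 3.
  α_i^2 mod 11 = [1, 4, 3, 4, 5].
  S_2 = Σ v_i α_i^2 r_i = 5·1·9 + 2·4·2 + 9·3·6 + 4·4·5 + 2·5·1 = 313 ≡ 5.
  S = (4, 3, 5) ≠ 0, so r is not a codeword (an error is present).
Step 3: locate the error. For a single error e at position i, S_ℓ = v_i·e·α_i^ℓ, so α_err = S_1/S_0.
  S_0^{−1} = 4^{−1} = 3 (mod 11), so α_err = 3·3 = 9 ≡ 9 = α_4. Error position i = 4.
  Consistency check: S_2/S_1 = 5·4 = 20 ≡ 9 = α_err ✓ (single-error assumption holds).
Step 4: error magnitude e = S_0/v_4 = S_0·∏_{j≠4}(α_4 − α_j) = 4·3 = 12 ≡ 1 (mod 11).
Step 5: correct position 4: c_4 = r_4 − e = 5 − 1 ≡ 4 (mod 11). Hence c = [9, 2, 6, 4, 1].
  Check: interpolating c through the α_i gives m(x) = 3 + 5·x (degree < 2) with m(α_i) = c_i for every i, so c is indeed a codeword.


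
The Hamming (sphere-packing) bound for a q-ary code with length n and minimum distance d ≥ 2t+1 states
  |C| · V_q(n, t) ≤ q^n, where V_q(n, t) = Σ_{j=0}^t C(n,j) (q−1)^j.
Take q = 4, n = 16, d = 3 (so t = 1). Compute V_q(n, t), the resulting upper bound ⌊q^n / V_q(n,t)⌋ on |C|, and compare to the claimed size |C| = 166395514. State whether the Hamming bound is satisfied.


V_q(n, t) = 49, q^n = 4294967296, Hamming bound = 87652393, |C| = 166395514 > bound (violated).

Step 1: Compute V_q(n, t) = Σ_{j=0}^1 C(n, j) (q−1)^j.
  j = 0: C(16,0)·(3)^0 = 1·1 = 1.
  j = 1: C(16,1)·(3)^1 = 16·3 = 48.
  V_q(n, t) = 1 + 48 = 49.
Step 2: q^n = 4^16 = 4294967296.
Step 3: Hamming bound ⌊q^n / V_q(n,t)⌋ = ⌊4294967296/49⌋ = 87652393.
Step 4: Compare |C| = 166395514 to 87652393: violated.
The claimed |C| lies above the Hamming bound, so no 4-ary code of length 16 with d ≥ 3 can have 166395514 codewords.


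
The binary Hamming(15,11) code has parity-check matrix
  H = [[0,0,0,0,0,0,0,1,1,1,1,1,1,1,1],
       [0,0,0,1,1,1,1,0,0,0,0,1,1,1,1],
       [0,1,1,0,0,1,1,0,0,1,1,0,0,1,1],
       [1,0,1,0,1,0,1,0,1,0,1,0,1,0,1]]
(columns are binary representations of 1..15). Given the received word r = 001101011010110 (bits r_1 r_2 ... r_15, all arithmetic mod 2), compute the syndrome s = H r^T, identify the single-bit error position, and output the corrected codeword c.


s = (1, 0, 0, 0)^T, error position = 8, corrected codeword c = 001101001010110

Compute s = H r^T mod 2 one row at a time:
  s_1 = 1 + 1 + 0 + 1 + 0 + 1 + 1 + 0 = 5 ≡ 1 (mod 2).
  s_2 = 1 + 0 + 1 + 0 + 0 + 1 + 1 + 0 = 4 ≡ 0 (mod 2).
  s_3 = 0 + 1 + 1 + 0 + 0 + 1 + 1 + 0 = 4 ≡ 0 (mod 2).
  s_4 = 0 + 1 + 0 + 0 + 1 + 1 + 1 + 0 = 4 ≡ 0 (mod 2).
s = (1, 0, 0, 0)^T — this equals column 8 of H (binary 1000), so error is at position 8.
Correct: flip bit 8 of r = 001101011010110 to get c = 001101001010110.


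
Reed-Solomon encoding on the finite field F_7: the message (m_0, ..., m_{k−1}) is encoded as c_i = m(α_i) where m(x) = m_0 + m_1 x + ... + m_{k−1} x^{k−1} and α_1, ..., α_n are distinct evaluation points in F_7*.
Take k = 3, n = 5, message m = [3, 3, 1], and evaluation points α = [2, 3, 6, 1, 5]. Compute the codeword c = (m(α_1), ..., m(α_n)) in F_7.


c = [6, 0, 1, 0, 1]

Message polynomial: m(x) = 3 + 3·x + 1·x^2 (mod 7).
For each evaluation point α_i, compute m(α_i) mod 7:
  α_1 = 2: Horner steps 1 → 5 → 6, so m(2) = 6.
  α_2 = 3: Horner steps 1 → 6 → 0, so m(3) = 0.
  α_3 = 6: Horner steps 1 → 2 → 1, so m(6) = 1.
  α_4 = 1: Horner steps 1 → 4 → 0, so m(1) = 0.
  α_5 = 5: Horner steps 1 → 1 → 1, so m(5) = 1.
Codeword c = [6, 0, 1, 0, 1] ∈ F_7^5.


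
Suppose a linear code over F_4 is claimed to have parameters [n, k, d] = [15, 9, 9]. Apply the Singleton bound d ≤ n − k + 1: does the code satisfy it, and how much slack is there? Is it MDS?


Singleton RHS = n − k + 1 = 7, slack = -2, bound violated (no such code; not MDS).

Singleton bound: d ≤ n − k + 1.
Here n = 15, k = 9, so n − k + 1 = 7.
Given d = 9, check d ≤ 7: NO.
Slack = (n − k + 1) − d = -2.
The slack is negative: d = 9 exceeds n − k + 1 = 7 by 2, so the Singleton bound is violated and no linear [15, 9, 9]_4 code can exist. In particular it is not MDS (MDS requires d = n − k + 1 exactly).
Description: the claimed parameters are [15, 9, 9]_4; such a code would be impossible (violates the Singleton bound).


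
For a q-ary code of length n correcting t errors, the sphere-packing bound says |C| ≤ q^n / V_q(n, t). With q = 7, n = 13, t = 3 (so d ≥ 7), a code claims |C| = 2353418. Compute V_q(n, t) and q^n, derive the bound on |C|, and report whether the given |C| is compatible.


V_q(n, t) = 64663, q^n = 96889010407, Hamming bound = 1498368, |C| = 2353418 > bound (violated).

Step 1: Compute V_q(n, t) = Σ_{j=0}^3 C(n, j) (q−1)^j.
  j = 0: C(13,0)·(6)^0 = 1·1 = 1.
  j = 1: C(13,1)·(6)^1 = 13·6 = 78.
  j = 2: C(13,2)·(6)^2 = 78·36 = 2808.
  j = 3: C(13,3)·(6)^3 = 286·216 = 61776.
  V_q(n, t) = 1 + 78 + 2808 + 61776 = 64663.
Step 2: q^n = 7^13 = 96889010407.
Step 3: Hamming bound ⌊q^n / V_q(n,t)⌋ = ⌊96889010407/64663⌋ = 1498368.
Step 4: Compare |C| = 2353418 to 1498368: violated.
The claimed |C| lies above the Hamming bound, so no 7-ary code of length 13 with d ≥ 7 can have 2353418 codewords.


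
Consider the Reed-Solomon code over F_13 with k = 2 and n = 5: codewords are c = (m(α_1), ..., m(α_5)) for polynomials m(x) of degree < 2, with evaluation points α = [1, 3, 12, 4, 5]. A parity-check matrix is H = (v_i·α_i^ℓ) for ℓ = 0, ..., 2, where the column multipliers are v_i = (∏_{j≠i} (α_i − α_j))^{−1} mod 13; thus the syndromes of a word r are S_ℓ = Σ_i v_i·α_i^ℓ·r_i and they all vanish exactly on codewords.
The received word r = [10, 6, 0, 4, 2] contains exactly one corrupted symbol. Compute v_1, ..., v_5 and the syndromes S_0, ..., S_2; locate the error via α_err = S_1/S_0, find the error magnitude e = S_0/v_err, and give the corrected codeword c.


S = (2, 11, 2), error at position 3, error magnitude e = 12, c = [10, 6, 1, 4, 2].

Step 1: column multipliers v_i = (∏_{j≠i}(α_i − α_j))^{−1} mod 13.
  i = 1 (α = 1): (1−3)(1−12)(1−4)(1−5) = (−2)·(−11)·(−3)·(−4) = 264 ≡ 4, so v_1 = 4^{−1} = 10 (mod 13).
  i = 2 (α = 3): (3−1)(3−12)(3−4)(3−5) = 2·(−9)·(−1)·(−2) = −36 ≡ 3, so v_2 = 3^{−1} = 9 (mod 13).
  i = 3 (α = 12): (12−1)(12−3)(12−4)(12−5) = 11·9·8·7 = 5544 ≡ 6, so v_3 = 6^{−1} = 11 (mod 13).
  i = 4 (α = 4): (4−1)(4−3)(4−12)(4−5) = 3·1·(−8)·(−1) = 24 ≡ 11, so v_4 = 11^{−1} = 6 (mod 13).
  i = 5 (α = 5): (5−1)(5−3)(5−12)(5−4) = 4·2·(−7)·1 = −56 ≡ 9, so v_5 = 9^{−1} = 3 (mod 13).
  v = [10, 9, 11, 6, 3].
Step 2: syndromes of r = [10, 6, 0, 4, 2] (all sums mod 13).
  S_0 = Σ v_i r_i = 10·10 + 9·6 + 11·0 + 6·4 + 3·2 = 184 ≡ 2.
  S_1 = Σ v_i α_i r_i = 10·1·10 + 9·3·6 + 11·12·0 + 6·4·4 + 3·5·2 = 388 ≡ 11.
  α_i^2 mod 13 = [1, 9, 1, 3, 12].
  S_2 = Σ v_i α_i^2 r_i = 10·1·10 + 9·9·6 + 11·1·0 + 6·3·4 + 3·12·2 = 730 ≡ 2.
  S = (2, 11, 2) ≠ 0, so r is not a codeword (an error is present).
Step 3: locate the error. For a single error e at position i, S_ℓ = v_i·e·α_i^ℓ, so α_err = S_1/S_0.
  S_0^{−1} = 2^{−1} = 7 (mod 13), so α_err = 11·7 = 77 ≡ 12 = α_3. Error position i = 3.
  Consistency check: S_2/S_1 = 2·6 = 12 ≡ 12 = α_err ✓ (single-error assumption holds).
Step 4: error magnitude e = S_0/v_3 = S_0·∏_{j≠3}(α_3 − α_j) = 2·6 = 12 ≡ 12 (mod 13).
Step 5: correct position 3: c_3 = r_3 − e = 0 − 12 ≡ 1 (mod 13). Hence c = [10, 6, 1, 4, 2].
  Check: interpolating c through the α_i gives m(x) = 12 + 11·x (degree < 2) with m(α_i) = c_i for every i, so c is indeed a codeword.


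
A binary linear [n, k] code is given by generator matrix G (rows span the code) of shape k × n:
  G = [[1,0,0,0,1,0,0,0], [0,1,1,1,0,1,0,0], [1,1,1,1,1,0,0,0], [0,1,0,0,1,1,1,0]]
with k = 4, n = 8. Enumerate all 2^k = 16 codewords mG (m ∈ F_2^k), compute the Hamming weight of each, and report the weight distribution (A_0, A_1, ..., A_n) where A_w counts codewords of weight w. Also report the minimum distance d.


Weight distribution: A_0 = 1, A_1 = 1, A_2 = 1, A_3 = 4, A_4 = 5, A_5 = 3, A_6 = 1. Minimum distance d = 1.

Enumerate all 2^4 = 16 messages m ∈ F_2^4.
For each, compute codeword c = mG in F_2^8, then tally its weight.
  m = 0000 → c = 00000000, weight = 0.
  m = 1000 → c = 10001000, weight = 2.
  m = 0100 → c = 01110100, weight = 4.
  m = 1100 → c = 11111100, weight = 6.
  m = 0010 → c = 11111000, weight = 5.
  m = 1010 → c = 01110000, weight = 3.
  m = 0110 → c = 10001100, weight = 3.
  m = 1110 → c = 00000100, weight = 1.
  m = 0001 → c = 01001110, weight = 4.
  m = 1001 → c = 11000110, weight = 4.
  m = 0101 → c = 00111010, weight = 4.
  m = 1101 → c = 10110010, weight = 4.
  m = 0011 → c = 10110110, weight = 5.
  m = 1011 → c = 00111110, weight = 5.
  m = 0111 → c = 11000010, weight = 3.
  m = 1111 → c = 01001010, weight = 3.
Tally weights:
  weight 0: 1 codewords.
  weight 1: 1 codewords.
  weight 2: 1 codewords.
  weight 3: 4 codewords.
  weight 4: 5 codewords.
  weight 5: 3 codewords.
  weight 6: 1 codewords.
Minimum distance d = smallest w > 0 with A_w > 0 = 1.
Sanity: Σ A_w = 16 = 2^4 = 16 ✓.


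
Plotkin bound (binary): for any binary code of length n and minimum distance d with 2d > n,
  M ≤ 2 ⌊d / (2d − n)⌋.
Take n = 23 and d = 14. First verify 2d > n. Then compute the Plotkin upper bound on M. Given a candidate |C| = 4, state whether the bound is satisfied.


Plotkin bound M ≤ 4; given |C| = 4 ≤ bound (satisfied).

Check applicability: 2d = 28, n = 23.
2d − n = 5 > 0, so Plotkin applies.
Compute d/(2d−n) = 14/5 ≈ 2.8000.
⌊d/(2d−n)⌋ = 2.
Plotkin bound: M ≤ 2·2 = 4.
Given |C| = 4, check: satisfied.
This |C| is at the Plotkin bound.


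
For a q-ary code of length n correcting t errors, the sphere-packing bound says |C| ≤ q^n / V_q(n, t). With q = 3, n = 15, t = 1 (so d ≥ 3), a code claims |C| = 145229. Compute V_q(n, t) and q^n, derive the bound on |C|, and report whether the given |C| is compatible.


V_q(n, t) = 31, q^n = 14348907, Hamming bound = 462867, |C| = 145229 ≤ bound (satisfied).

Step 1: Compute V_q(n, t) = Σ_{j=0}^1 C(n, j) (q−1)^j.
  j = 0: C(15,0)·(2)^0 = 1·1 = 1.
  j = 1: C(15,1)·(2)^1 = 15·2 = 30.
  V_q(n, t) = 1 + 30 = 31.
Step 2: q^n = 3^15 = 14348907.
Step 3: Hamming bound ⌊q^n / V_q(n,t)⌋ = ⌊14348907/31⌋ = 462867.
Step 4: Compare |C| = 145229 to 462867: satisfied.
The claimed |C| lies below the Hamming bound.


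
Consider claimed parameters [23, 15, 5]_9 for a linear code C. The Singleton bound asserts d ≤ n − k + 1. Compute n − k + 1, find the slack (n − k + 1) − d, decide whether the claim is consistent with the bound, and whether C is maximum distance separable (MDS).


Singleton RHS = n − k + 1 = 9, slack = 4, bound satisfied, not MDS.

Singleton bound: d ≤ n − k + 1.
Here n = 23, k = 15, so n − k + 1 = 9.
Given d = 5, check d ≤ 9: YES.
Slack = (n − k + 1) − d = 4.
The code is NOT MDS (slack = 4 > 0).
Description: the claimed parameters are [23, 15, 5]_9; such a code would be non-MDS.


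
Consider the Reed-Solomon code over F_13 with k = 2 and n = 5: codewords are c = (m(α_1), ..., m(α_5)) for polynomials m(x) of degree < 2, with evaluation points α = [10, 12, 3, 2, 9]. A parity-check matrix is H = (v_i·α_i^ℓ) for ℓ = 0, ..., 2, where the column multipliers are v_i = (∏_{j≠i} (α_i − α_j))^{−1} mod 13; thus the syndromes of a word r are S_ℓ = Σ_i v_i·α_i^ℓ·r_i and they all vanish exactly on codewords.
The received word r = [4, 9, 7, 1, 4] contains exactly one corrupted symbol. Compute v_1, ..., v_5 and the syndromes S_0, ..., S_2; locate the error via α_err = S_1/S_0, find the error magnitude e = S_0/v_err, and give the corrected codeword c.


S = (4, 1, 10), error at position 1, error magnitude e = 7, c = [10, 9, 7, 1, 4].

Step 1: column multipliers v_i = (∏_{j≠i}(α_i − α_j))^{−1} mod 13.
  i = 1 (α = 10): (10−12)(10−3)(10−2)(10−9) = (−2)·7·8·1 = −112 ≡ 5, so v_1 = 5^{−1} = 8 (mod 13).
  i = 2 (α = 12): (12−10)(12−3)(12−2)(12−9) = 2·9·10·3 = 540 ≡ 7, so v_2 = 7^{−1} = 2 (mod 13).
  i = 3 (α = 3): (3−10)(3−12)(3−2)(3−9) = (−7)·(−9)·1·(−6) = −378 ≡ 12, so v_3 = 12^{−1} = 12 (mod 13).
  i = 4 (α = 2): (2−10)(2−12)(2−3)(2−9) = (−8)·(−10)·(−1)·(−7) = 560 ≡ 1, so v_4 = 1^{−1} = 1 (mod 13).
  i = 5 (α = 9): (9−10)(9−12)(9−3)(9−2) = (−1)·(−3)·6·7 = 126 ≡ 9, so v_5 = 9^{−1} = 3 (mod 13).
  v = [8, 2, 12, 1, 3].
Step 2: syndromes of r = [4, 9, 7, 1, 4] (all sums mod 13).
  S_0 = Σ v_i r_i = 8·4 + 2·9 + 12·7 + 1·1 + 3·4 = 147 ≡ 4.
  S_1 = Σ v_i α_i r_i = 8·10·4 + 2·12·9 + 12·3·7 + 1·2·1 + 3·9·4 = 898 ≡ 1.
  α_i^2 mod 13 = [9, 1, 9, 4, 3].
  S_2 = Σ v_i α_i^2 r_i = 8·9·4 + 2·1·9 + 12·9·7 + 1·4·1 + 3·3·4 = 1102 ≡ 10.
  S = (4, 1, 10) ≠ 0, so r is not a codeword (an error is present).
Step 3: locate the error. For a single error e at position i, S_ℓ = v_i·e·α_i^ℓ, so α_err = S_1/S_0.
  S_0^{−1} = 4^{−1} = 10 (mod 13), so α_err = 1·10 = 10 ≡ 10 = α_1. Error position i = 1.
  Consistency check: S_2/S_1 = 10·1 = 10 ≡ 10 = α_err ✓ (single-error assumption holds).
Step 4: error magnitude e = S_0/v_1 = S_0·∏_{j≠1}(α_1 − α_j) = 4·5 = 20 ≡ 7 (mod 13).
Step 5: correct position 1: c_1 = r_1 − e = 4 − 7 ≡ 10 (mod 13). Hence c = [10, 9, 7, 1, 4].
  Check: interpolating c through the α_i gives m(x) = 2 + 6·x (degree < 2) with m(α_i) = c_i for every i, so c is indeed a codeword.


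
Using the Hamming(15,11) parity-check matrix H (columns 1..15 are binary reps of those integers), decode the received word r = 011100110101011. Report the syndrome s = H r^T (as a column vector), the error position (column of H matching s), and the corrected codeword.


s = (1, 1, 0, 1)^T, error position = 13, corrected codeword c = 011100110101111

Compute s = H r^T mod 2 one row at a time:
  s_1 = 1 + 0 + 1 + 0 + 1 + 0 + 1 + 1 = 5 ≡ 1 (mod 2).
  s_2 = 1 + 0 + 0 + 1 + 1 + 0 + 1 + 1 = 5 ≡ 1 (mod 2).
  s_3 = 1 + 1 + 0 + 1 + 1 + 0 + 1 + 1 = 6 ≡ 0 (mod 2).
  s_4 = 0 + 1 + 0 + 1 + 0 + 0 + 0 + 1 = 3 ≡ 1 (mod 2).
s = (1, 1, 0, 1)^T — this equals column 13 of H (binary 1101), so error is at position 13.
Correct: flip bit 13 of r = 011100110101011 to get c = 011100110101111.


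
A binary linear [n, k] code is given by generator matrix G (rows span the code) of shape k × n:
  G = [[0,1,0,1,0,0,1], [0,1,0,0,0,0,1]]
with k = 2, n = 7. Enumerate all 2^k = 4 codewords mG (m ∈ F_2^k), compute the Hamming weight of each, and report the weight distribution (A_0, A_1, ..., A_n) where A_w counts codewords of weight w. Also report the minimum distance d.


Weight distribution: A_0 = 1, A_1 = 1, A_2 = 1, A_3 = 1. Minimum distance d = 1.

Enumerate all 2^2 = 4 messages m ∈ F_2^2.
For each, compute codeword c = mG in F_2^7, then tally its weight.
  m = 00 → c = 0000000, weight = 0.
  m = 10 → c = 0101001, weight = 3.
  m = 01 → c = 0100001, weight = 2.
  m = 11 → c = 0001000, weight = 1.
Tally weights:
  weight 0: 1 codewords.
  weight 1: 1 codewords.
  weight 2: 1 codewords.
  weight 3: 1 codewords.
Minimum distance d = smallest w > 0 with A_w > 0 = 1.
Sanity: Σ A_w = 4 = 2^2 = 4 ✓.


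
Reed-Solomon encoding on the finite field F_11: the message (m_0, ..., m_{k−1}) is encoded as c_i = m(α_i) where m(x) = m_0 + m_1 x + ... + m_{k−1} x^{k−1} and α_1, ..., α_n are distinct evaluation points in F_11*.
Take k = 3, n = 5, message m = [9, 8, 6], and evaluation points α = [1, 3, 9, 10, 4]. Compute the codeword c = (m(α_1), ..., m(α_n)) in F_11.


c = [1, 10, 6, 7, 5]

Message polynomial: m(x) = 9 + 8·x + 6·x^2 (mod 11).
For each evaluation point α_i, compute m(α_i) mod 11:
  α_1 = 1: Horner steps 6 → 3 → 1, so m(1) = 1.
  α_2 = 3: Horner steps 6 → 4 → 10, so m(3) = 10.
  α_3 = 9: Horner steps 6 → 7 → 6, so m(9) = 6.
  α_4 = 10: Horner steps 6 → 2 → 7, so m(10) = 7.
  α_5 = 4: Horner steps 6 → 10 → 5, so m(4) = 5.
Codeword c = [1, 10, 6, 7, 5] ∈ F_11^5.


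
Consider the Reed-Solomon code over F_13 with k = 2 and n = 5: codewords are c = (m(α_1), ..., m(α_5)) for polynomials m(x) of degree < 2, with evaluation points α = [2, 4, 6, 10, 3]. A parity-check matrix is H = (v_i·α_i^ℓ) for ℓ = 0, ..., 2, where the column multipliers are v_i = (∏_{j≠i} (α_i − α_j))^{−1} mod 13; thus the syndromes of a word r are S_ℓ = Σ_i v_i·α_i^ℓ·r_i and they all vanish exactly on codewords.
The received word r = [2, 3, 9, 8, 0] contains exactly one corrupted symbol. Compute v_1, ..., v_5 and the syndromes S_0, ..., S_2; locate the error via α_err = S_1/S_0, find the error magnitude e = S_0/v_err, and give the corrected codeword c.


S = (8, 3, 6), error at position 1, error magnitude e = 5, c = [10, 3, 9, 8, 0].

Step 1: column multipliers v_i = (∏_{j≠i}(α_i − α_j))^{−1} mod 13.
  i = 1 (α = 2): (2−4)(2−6)(2−10)(2−3) = (−2)·(−4)·(−8)·(−1) = 64 ≡ 12, so v_1 = 12^{−1} = 12 (mod 13).
  i = 2 (α = 4): (4−2)(4−6)(4−10)(4−3) = 2·(−2)·(−6)·1 = 24 ≡ 11, so v_2 = 11^{−1} = 6 (mod 13).
  i = 3 (α = 6): (6−2)(6−4)(6−10)(6−3) = 4·2·(−4)·3 = −96 ≡ 8, so v_3 = 8^{−1} = 5 (mod 13).
  i = 4 (α = 10): (10−2)(10−4)(10−6)(10−3) = 8·6·4·7 = 1344 ≡ 5, so v_4 = 5^{−1} = 8 (mod 13).
  i = 5 (α = 3): (3−2)(3−4)(3−6)(3−10) = 1·(−1)·(−3)·(−7) = −21 ≡ 5, so v_5 = 5^{−1} = 8 (mod 13).
  v = [12, 6, 5, 8, 8].
Step 2: syndromes of r = [2, 3, 9, 8, 0] (all sums mod 13).
  S_0 = Σ v_i r_i = 12·2 + 6·3 + 5·9 + 8·8 + 8·0 = 151 ≡ 8.
  S_1 = Σ v_i α_i r_i = 12·2·2 + 6·4·3 + 5·6·9 + 8·10·8 + 8·3·0 = 1030 ≡ 3.
  α_i^2 mod 13 = [4, 3, 10, 9, 9].
  S_2 = Σ v_i α_i^2 r_i = 12·4·2 + 6·3·3 + 5·10·9 + 8·9·8 + 8·9·0 = 1176 ≡ 6.
  S = (8, 3, 6) ≠ 0, so r is not a codeword (an error is present).
Step 3: locate the error. For a single error e at position i, S_ℓ = v_i·e·α_i^ℓ, so α_err = S_1/S_0.
  S_0^{−1} = 8^{−1} = 5 (mod 13), so α_err = 3·5 = 15 ≡ 2 = α_1. Error position i = 1.
  Consistency check: S_2/S_1 = 6·9 = 54 ≡ 2 = α_err ✓ (single-error assumption holds).
Step 4: error magnitude e = S_0/v_1 = S_0·∏_{j≠1}(α_1 − α_j) = 8·12 = 96 ≡ 5 (mod 13).
Step 5: correct position 1: c_1 = r_1 − e = 2 − 5 ≡ 10 (mod 13). Hence c = [10, 3, 9, 8, 0].
  Check: interpolating c through the α_i gives m(x) = 4 + 3·x (degree < 2) with m(α_i) = c_i for every i, so c is indeed a codeword.


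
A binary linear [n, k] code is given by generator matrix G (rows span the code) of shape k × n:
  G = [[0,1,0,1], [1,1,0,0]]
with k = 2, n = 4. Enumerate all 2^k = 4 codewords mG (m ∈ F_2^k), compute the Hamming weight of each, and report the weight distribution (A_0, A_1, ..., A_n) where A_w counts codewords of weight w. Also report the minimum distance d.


Weight distribution: A_0 = 1, A_2 = 3. Minimum distance d = 2.

Enumerate all 2^2 = 4 messages m ∈ F_2^2.
For each, compute codeword c = mG in F_2^4, then tally its weight.
  m = 00 → c = 0000, weight = 0.
  m = 10 → c = 0101, weight = 2.
  m = 01 → c = 1100, weight = 2.
  m = 11 → c = 1001, weight = 2.
Tally weights:
  weight 0: 1 codewords.
  weight 2: 3 codewords.
Minimum distance d = smallest w > 0 with A_w > 0 = 2.
Sanity: Σ A_w = 4 = 2^2 = 4 ✓.


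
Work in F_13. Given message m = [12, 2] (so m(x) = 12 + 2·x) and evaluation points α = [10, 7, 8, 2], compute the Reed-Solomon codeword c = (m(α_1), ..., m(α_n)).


c = [6, 0, 2, 3]

Message polynomial: m(x) = 12 + 2·x (mod 13).
For each evaluation point α_i, compute m(α_i) mod 13:
  α_1 = 10: Horner steps 2 → 6, so m(10) = 6.
  α_2 = 7: Horner steps 2 → 0, so m(7) = 0.
  α_3 = 8: Horner steps 2 → 2, so m(8) = 2.
  α_4 = 2: Horner steps 2 → 3, so m(2) = 3.
Codeword c = [6, 0, 2, 3] ∈ F_13^4.


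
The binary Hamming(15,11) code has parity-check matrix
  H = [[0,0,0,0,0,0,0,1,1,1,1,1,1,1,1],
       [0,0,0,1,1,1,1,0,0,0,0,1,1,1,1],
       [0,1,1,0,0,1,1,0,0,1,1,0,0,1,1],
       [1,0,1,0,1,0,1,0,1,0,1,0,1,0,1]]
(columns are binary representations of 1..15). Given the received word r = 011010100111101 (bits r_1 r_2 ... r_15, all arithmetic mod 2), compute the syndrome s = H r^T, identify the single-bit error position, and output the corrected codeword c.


s = (1, 1, 0, 0)^T, error position = 12, corrected codeword c = 011010100110101

Compute s = H r^T mod 2 one row at a time:
  s_1 = 0 + 0 + 1 + 1 + 1 + 1 + 0 + 1 = 5 ≡ 1 (mod 2).
  s_2 = 0 + 1 + 0 + 1 + 1 + 1 + 0 + 1 = 5 ≡ 1 (mod 2).
  s_3 = 1 + 1 + 0 + 1 + 1 + 1 + 0 + 1 = 6 ≡ 0 (mod 2).
  s_4 = 0 + 1 + 1 + 1 + 0 + 1 + 1 + 1 = 6 ≡ 0 (mod 2).
s = (1, 1, 0, 0)^T — this equals column 12 of H (binary 1100), so error is at position 12.
Correct: flip bit 12 of r = 011010100111101 to get c = 011010100110101.


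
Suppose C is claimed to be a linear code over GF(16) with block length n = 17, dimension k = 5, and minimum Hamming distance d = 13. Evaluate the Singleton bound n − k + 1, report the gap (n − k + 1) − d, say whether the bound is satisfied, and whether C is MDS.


Singleton RHS = n − k + 1 = 13, slack = 0, bound satisfied, MDS.

Singleton bound: d ≤ n − k + 1.
Here n = 17, k = 5, so n − k + 1 = 13.
Given d = 13, check d ≤ 13: YES.
Slack = (n − k + 1) − d = 0.
The code is MDS (slack = 0).
Description: the claimed parameters are [17, 5, 13]_16; such a code would be MDS (meets Singleton bound).


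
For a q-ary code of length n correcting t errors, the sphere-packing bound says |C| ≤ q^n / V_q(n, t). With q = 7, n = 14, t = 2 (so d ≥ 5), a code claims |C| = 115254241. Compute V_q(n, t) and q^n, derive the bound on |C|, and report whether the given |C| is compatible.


V_q(n, t) = 3361, q^n = 678223072849, Hamming bound = 201792047, |C| = 115254241 ≤ bound (satisfied).

Step 1: Compute V_q(n, t) = Σ_{j=0}^2 C(n, j) (q−1)^j.
  j = 0: C(14,0)·(6)^0 = 1·1 = 1.
  j = 1: C(14,1)·(6)^1 = 14·6 = 84.
  j = 2: C(14,2)·(6)^2 = 91·36 = 3276.
  V_q(n, t) = 1 + 84 + 3276 = 3361.
Step 2: q^n = 7^14 = 678223072849.
Step 3: Hamming bound ⌊q^n / V_q(n,t)⌋ = ⌊678223072849/3361⌋ = 201792047.
Step 4: Compare |C| = 115254241 to 201792047: satisfied.
The claimed |C| lies below the Hamming bound.


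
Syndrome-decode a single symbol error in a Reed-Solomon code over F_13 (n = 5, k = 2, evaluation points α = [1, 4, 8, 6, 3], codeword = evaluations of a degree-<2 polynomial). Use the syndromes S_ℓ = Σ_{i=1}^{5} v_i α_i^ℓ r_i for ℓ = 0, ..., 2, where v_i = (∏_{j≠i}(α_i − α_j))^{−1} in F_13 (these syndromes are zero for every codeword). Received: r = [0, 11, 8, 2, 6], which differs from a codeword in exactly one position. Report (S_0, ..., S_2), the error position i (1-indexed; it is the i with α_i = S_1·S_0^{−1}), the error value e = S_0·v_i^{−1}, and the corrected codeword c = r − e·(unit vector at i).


S = (12, 9, 10), error at position 2, error magnitude e = 2, c = [0, 9, 8, 2, 6].

Step 1: column multipliers v_i = (∏_{j≠i}(α_i − α_j))^{−1} mod 13.
  i = 1 (α = 1): (1−4)(1−8)(1−6)(1−3) = (−3)·(−7)·(−5)·(−2) = 210 ≡ 2, so v_1 = 2^{−1} = 7 (mod 13).
  i = 2 (α = 4): (4−1)(4−8)(4−6)(4−3) = 3·(−4)·(−2)·1 = 24 ≡ 11, so v_2 = 11^{−1} = 6 (mod 13).
  i = 3 (α = 8): (8−1)(8−4)(8−6)(8−3) = 7·4·2·5 = 280 ≡ 7, so v_3 = 7^{−1} = 2 (mod 13).
  i = 4 (α = 6): (6−1)(6−4)(6−8)(6−3) = 5·2·(−2)·3 = −60 ≡ 5, so v_4 = 5^{−1} = 8 (mod 13).
  i = 5 (α = 3): (3−1)(3−4)(3−8)(3−6) = 2·(−1)·(−5)·(−3) = −30 ≡ 9, so v_5 = 9^{−1} = 3 (mod 13).
  v = [7, 6, 2, 8, 3].
Step 2: syndromes of r = [0, 11, 8, 2, 6] (all sums mod 13).
  S_0 = Σ v_i r_i = 7·0 + 6·11 + 2·8 + 8·2 + 3·6 = 116 ≡ 12.
  S_1 = Σ v_i α_i r_i = 7·1·0 + 6·4·11 + 2·8·8 + 8·6·2 + 3·3·6 = 542 ≡ 9.
  α_i^2 mod 13 = [1, 3, 12, 10, 9].
  S_2 = Σ v_i α_i^2 r_i = 7·1·0 + 6·3·11 + 2·12·8 + 8·10·2 + 3·9·6 = 712 ≡ 10.
  S = (12, 9, 10) ≠ 0, so r is not a codeword (an error is present).
Step 3: locate the error. For a single error e at position i, S_ℓ = v_i·e·α_i^ℓ, so α_err = S_1/S_0.
  S_0^{−1} = 12^{−1} = 12 (mod 13), so α_err = 9·12 = 108 ≡ 4 = α_2. Error position i = 2.
  Consistency check: S_2/S_1 = 10·3 = 30 ≡ 4 = α_err ✓ (single-error assumption holds).
Step 4: error magnitude e = S_0/v_2 = S_0·∏_{j≠2}(α_2 − α_j) = 12·11 = 132 ≡ 2 (mod 13).
Step 5: correct position 2: c_2 = r_2 − e = 11 − 2 ≡ 9 (mod 13). Hence c = [0, 9, 8, 2, 6].
  Check: interpolating c through the α_i gives m(x) = 10 + 3·x (degree < 2) with m(α_i) = c_i for every i, so c is indeed a codeword.


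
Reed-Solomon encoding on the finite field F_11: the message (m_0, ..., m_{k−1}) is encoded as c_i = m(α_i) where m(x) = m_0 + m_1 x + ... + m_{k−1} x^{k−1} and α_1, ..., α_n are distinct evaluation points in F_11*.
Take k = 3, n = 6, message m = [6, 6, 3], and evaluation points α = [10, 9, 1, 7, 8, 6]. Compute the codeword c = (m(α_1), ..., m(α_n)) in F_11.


c = [3, 6, 4, 8, 4, 7]

Message polynomial: m(x) = 6 + 6·x + 3·x^2 (mod 11).
For each evaluation point α_i, compute m(α_i) mod 11:
  α_1 = 10: Horner steps 3 → 3 → 3, so m(10) = 3.
  α_2 = 9: Horner steps 3 → 0 → 6, so m(9) = 6.
  α_3 = 1: Horner steps 3 → 9 → 4, so m(1) = 4.
  α_4 = 7: Horner steps 3 → 5 → 8, so m(7) = 8.
  α_5 = 8: Horner steps 3 → 8 → 4, so m(8) = 4.
  α_6 = 6: Horner steps 3 → 2 → 7, so m(6) = 7.
Codeword c = [3, 6, 4, 8, 4, 7] ∈ F_11^6.


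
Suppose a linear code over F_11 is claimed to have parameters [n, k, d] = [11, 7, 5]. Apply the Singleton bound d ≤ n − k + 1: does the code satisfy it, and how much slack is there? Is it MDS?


Singleton RHS = n − k + 1 = 5, slack = 0, bound satisfied, MDS.

Singleton bound: d ≤ n − k + 1.
Here n = 11, k = 7, so n − k + 1 = 5.
Given d = 5, check d ≤ 5: YES.
Slack = (n − k + 1) − d = 0.
The code is MDS (slack = 0).
Description: the claimed parameters are [11, 7, 5]_11; such a code would be MDS (meets Singleton bound).


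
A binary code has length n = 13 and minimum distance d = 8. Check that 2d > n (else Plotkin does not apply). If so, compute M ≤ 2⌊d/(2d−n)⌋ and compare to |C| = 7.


Plotkin bound M ≤ 4; given |C| = 7 > bound (violated).

Check applicability: 2d = 16, n = 13.
2d − n = 3 > 0, so Plotkin applies.
Compute d/(2d−n) = 8/3 ≈ 2.6667.
⌊d/(2d−n)⌋ = 2.
Plotkin bound: M ≤ 2·2 = 4.
Given |C| = 7, check: VIOLATED.
This |C| is above the Plotkin bound, so no binary code with n = 13, d = 8 and 7 codewords exists.


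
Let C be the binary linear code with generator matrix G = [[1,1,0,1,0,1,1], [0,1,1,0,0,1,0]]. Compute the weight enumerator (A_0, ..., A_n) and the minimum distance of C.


Weight distribution: A_0 = 1, A_3 = 1, A_4 = 1, A_5 = 1. Minimum distance d = 3.

Enumerate all 2^2 = 4 messages m ∈ F_2^2.
For each, compute codeword c = mG in F_2^7, then tally its weight.
  m = 00 → c = 0000000, weight = 0.
  m = 10 → c = 1101011, weight = 5.
  m = 01 → c = 0110010, weight = 3.
  m = 11 → c = 1011001, weight = 4.
Tally weights:
  weight 0: 1 codewords.
  weight 3: 1 codewords.
  weight 4: 1 codewords.
  weight 5: 1 codewords.
Minimum distance d = smallest w > 0 with A_w > 0 = 3.
Sanity: Σ A_w = 4 = 2^2 = 4 ✓.


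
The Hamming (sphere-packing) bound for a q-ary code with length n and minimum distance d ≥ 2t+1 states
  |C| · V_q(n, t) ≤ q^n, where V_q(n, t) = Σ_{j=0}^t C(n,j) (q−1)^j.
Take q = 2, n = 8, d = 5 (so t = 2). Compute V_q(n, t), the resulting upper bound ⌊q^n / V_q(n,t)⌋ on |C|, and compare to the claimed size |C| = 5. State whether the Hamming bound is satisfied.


V_q(n, t) = 37, q^n = 256, Hamming bound = 6, |C| = 5 ≤ bound (satisfied).

Step 1: Compute V_q(n, t) = Σ_{j=0}^2 C(n, j) (q−1)^j.
  j = 0: C(8,0)·(1)^0 = 1·1 = 1.
  j = 1: C(8,1)·(1)^1 = 8·1 = 8.
  j = 2: C(8,2)·(1)^2 = 28·1 = 28.
  V_q(n, t) = 1 + 8 + 28 = 37.
Step 2: q^n = 2^8 = 256.
Step 3: Hamming bound ⌊q^n / V_q(n,t)⌋ = ⌊256/37⌋ = 6.
Step 4: Compare |C| = 5 to 6: satisfied.
The claimed |C| lies below the Hamming bound.
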